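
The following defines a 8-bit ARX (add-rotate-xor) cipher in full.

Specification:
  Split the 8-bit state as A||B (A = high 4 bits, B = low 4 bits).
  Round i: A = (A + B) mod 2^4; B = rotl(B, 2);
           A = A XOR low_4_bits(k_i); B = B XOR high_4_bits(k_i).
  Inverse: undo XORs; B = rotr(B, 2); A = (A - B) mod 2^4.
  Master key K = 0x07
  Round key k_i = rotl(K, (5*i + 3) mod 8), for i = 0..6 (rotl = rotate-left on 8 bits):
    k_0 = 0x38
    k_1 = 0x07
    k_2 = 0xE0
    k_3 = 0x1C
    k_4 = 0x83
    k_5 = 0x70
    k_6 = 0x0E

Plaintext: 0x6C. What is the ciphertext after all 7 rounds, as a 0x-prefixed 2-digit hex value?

0xDF

s_0 = plaintext = 0x6C
s_1 = Round(s_0, k_0) = 0xA0
s_2 = Round(s_1, k_1) = 0xD0
s_3 = Round(s_2, k_2) = 0xDE
s_4 = Round(s_3, k_3) = 0x7A
s_5 = Round(s_4, k_4) = 0x22
s_6 = Round(s_5, k_5) = 0x4F
s_7 = Round(s_6, k_6) = 0xDF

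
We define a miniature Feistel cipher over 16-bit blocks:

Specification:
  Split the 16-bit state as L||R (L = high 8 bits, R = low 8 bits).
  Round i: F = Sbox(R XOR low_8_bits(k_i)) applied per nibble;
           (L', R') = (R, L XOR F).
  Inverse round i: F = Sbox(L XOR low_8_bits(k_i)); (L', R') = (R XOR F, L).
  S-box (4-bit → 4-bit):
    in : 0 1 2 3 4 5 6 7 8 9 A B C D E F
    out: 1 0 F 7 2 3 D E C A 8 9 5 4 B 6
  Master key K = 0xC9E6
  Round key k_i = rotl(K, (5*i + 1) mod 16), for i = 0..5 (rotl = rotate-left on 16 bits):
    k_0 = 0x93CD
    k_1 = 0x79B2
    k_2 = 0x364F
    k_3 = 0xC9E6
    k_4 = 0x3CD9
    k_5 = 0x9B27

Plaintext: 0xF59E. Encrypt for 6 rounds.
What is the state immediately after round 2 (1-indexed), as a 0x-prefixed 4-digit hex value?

0xC27F

s_0 = plaintext = 0xF59E
s_1 = Round(s_0, k_0) = 0x9EC2
s_2 = Round(s_1, k_1) = 0xC27F
s_3 = Round(s_2, k_2) = 0x7FB3
s_4 = Round(s_3, k_3) = 0xB34C
s_5 = Round(s_4, k_4) = 0x4C10
s_6 = Round(s_5, k_5) = 0x1032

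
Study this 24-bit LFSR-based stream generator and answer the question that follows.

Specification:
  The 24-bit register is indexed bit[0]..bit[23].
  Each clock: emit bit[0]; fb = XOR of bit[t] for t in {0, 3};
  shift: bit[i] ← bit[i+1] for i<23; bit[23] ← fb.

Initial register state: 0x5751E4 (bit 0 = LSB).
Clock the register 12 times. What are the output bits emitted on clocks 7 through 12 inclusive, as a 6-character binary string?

reg_0 = 0x5751E4
clock 1: out=0, reg = 0x2BA8F2
clock 2: out=0, reg = 0x15D479
clock 3: out=1, reg = 0x0AEA3C
clock 4: out=0, reg = 0x85751E
clock 5: out=0, reg = 0xC2BA8F
clock 6: out=1, reg = 0x615D47
clock 7: out=1, reg = 0xB0AEA3
clock 8: out=1, reg = 0xD85751
clock 9: out=1, reg = 0xEC2BA8
clock 10: out=0, reg = 0xF615D4
clock 11: out=0, reg = 0x7B0AEA
clock 12: out=0, reg = 0xBD8575

111000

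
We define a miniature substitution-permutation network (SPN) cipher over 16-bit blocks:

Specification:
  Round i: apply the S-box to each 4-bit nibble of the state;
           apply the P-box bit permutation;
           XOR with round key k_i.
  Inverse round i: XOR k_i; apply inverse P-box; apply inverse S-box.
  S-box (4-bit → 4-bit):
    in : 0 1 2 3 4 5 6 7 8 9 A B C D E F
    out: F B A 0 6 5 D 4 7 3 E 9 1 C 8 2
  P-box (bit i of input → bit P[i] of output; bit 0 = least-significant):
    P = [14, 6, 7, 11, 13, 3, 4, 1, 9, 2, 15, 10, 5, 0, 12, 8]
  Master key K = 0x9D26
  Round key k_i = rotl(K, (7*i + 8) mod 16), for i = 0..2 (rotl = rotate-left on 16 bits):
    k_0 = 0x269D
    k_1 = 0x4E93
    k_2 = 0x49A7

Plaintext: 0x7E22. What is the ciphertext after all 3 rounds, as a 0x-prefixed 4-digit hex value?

s_0 = plaintext = 0x7E22
s_1 = Round(s_0, k_0) = 0x3AD7
s_2 = Round(s_1, k_1) = 0xCA05
s_3 = Round(s_2, k_2) = 0xAD19

0xAD19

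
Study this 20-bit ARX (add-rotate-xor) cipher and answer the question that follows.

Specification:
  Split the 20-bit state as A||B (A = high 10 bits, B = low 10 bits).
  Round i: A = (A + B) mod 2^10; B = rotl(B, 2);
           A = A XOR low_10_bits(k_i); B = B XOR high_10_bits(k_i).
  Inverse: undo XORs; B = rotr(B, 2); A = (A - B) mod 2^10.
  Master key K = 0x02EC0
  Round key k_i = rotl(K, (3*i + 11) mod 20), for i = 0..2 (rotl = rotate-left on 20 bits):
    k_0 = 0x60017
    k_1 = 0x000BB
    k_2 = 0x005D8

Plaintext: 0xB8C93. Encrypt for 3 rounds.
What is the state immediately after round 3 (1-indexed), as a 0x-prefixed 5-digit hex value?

0xC44CE

s_0 = plaintext = 0xB8C93
s_1 = Round(s_0, k_0) = 0xD87CC
s_2 = Round(s_1, k_1) = 0xE5B33
s_3 = Round(s_2, k_2) = 0xC44CE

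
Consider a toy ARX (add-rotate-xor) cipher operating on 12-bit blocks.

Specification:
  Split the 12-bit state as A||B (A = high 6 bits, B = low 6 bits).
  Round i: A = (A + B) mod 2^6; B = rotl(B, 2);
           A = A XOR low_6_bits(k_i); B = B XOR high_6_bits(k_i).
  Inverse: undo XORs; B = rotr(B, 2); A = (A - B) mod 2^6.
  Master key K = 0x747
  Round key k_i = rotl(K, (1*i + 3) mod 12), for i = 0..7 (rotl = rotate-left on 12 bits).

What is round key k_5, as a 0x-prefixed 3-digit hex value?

0x774

K = 0x747
k_0 = rotl(K, (1*0+3) mod 12) = rotl(K, 3) = 0xA3B
k_1 = rotl(K, (1*1+3) mod 12) = rotl(K, 4) = 0x477
k_2 = rotl(K, (1*2+3) mod 12) = rotl(K, 5) = 0x8EE
k_3 = rotl(K, (1*3+3) mod 12) = rotl(K, 6) = 0x1DD
k_4 = rotl(K, (1*4+3) mod 12) = rotl(K, 7) = 0x3BA
k_5 = rotl(K, (1*5+3) mod 12) = rotl(K, 8) = 0x774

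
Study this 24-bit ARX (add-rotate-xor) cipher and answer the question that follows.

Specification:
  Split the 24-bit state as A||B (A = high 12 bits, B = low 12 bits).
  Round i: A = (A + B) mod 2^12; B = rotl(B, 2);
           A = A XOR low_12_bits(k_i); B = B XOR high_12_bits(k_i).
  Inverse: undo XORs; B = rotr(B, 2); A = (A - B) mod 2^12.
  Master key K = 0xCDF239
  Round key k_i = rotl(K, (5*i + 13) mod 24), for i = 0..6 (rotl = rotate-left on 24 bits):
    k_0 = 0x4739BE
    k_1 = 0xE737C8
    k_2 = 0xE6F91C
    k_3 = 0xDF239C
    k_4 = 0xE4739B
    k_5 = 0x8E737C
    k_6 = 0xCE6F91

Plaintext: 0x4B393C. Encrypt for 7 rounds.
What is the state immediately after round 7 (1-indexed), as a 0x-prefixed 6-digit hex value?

0xE0A74A

s_0 = plaintext = 0x4B393C
s_1 = Round(s_0, k_0) = 0x451081
s_2 = Round(s_1, k_1) = 0x31AC77
s_3 = Round(s_2, k_2) = 0x68DFB0
s_4 = Round(s_3, k_3) = 0x5A1331
s_5 = Round(s_4, k_4) = 0xB49283
s_6 = Round(s_5, k_5) = 0xEB02EB
s_7 = Round(s_6, k_6) = 0xE0A74A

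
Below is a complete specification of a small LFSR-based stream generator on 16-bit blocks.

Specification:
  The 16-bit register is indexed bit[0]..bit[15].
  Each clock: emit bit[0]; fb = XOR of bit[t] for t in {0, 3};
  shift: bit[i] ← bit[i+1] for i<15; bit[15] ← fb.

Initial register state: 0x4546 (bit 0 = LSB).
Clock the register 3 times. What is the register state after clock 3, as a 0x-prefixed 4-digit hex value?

reg_0 = 0x4546
clock 1: out=0, reg = 0x22A3
clock 2: out=1, reg = 0x9151
clock 3: out=1, reg = 0xC8A8

0xC8A8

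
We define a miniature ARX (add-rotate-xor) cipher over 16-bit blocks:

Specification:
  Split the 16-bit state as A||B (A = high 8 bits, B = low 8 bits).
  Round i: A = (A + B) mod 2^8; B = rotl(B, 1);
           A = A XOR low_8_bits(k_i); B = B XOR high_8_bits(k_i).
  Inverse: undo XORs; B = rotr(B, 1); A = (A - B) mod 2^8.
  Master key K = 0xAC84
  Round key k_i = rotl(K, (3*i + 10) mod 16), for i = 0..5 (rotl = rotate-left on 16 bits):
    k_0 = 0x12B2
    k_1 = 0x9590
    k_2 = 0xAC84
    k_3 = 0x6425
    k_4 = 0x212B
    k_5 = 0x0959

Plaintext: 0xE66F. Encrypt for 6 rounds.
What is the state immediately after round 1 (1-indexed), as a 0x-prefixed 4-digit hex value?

0xE7CC

s_0 = plaintext = 0xE66F
s_1 = Round(s_0, k_0) = 0xE7CC
s_2 = Round(s_1, k_1) = 0x230C
s_3 = Round(s_2, k_2) = 0xABB4
s_4 = Round(s_3, k_3) = 0x7A0D
s_5 = Round(s_4, k_4) = 0xAC3B
s_6 = Round(s_5, k_5) = 0xBE7F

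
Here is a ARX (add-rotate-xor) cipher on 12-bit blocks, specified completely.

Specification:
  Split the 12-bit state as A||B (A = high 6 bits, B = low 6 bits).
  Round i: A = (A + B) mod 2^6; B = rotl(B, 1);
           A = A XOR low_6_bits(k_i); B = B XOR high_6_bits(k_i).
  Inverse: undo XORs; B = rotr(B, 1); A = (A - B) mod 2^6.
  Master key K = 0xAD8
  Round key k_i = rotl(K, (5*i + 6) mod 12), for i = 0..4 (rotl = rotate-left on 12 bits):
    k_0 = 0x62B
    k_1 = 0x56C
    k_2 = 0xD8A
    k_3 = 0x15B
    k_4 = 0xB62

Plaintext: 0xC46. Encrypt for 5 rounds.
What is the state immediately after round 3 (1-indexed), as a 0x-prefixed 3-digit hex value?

0x4CD

s_0 = plaintext = 0xC46
s_1 = Round(s_0, k_0) = 0x714
s_2 = Round(s_1, k_1) = 0x73D
s_3 = Round(s_2, k_2) = 0x4CD
s_4 = Round(s_3, k_3) = 0xEDF
s_5 = Round(s_4, k_4) = 0xE13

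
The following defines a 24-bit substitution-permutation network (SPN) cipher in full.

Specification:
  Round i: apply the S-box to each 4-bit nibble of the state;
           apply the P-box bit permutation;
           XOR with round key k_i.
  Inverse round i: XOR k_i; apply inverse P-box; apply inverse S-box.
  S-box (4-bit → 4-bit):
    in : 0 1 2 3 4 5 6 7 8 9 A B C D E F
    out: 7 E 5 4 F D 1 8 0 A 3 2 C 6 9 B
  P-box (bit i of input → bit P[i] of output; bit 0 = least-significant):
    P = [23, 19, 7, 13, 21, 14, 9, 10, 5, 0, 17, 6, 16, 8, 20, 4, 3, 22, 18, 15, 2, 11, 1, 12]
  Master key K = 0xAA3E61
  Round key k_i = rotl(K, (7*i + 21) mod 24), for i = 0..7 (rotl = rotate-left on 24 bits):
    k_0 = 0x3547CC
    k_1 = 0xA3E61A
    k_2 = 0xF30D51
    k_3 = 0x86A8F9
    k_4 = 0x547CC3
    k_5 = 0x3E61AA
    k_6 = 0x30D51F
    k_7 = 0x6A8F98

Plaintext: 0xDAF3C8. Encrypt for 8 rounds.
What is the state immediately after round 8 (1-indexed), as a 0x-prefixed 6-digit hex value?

s_0 = plaintext = 0xDAF3C8
s_1 = Round(s_0, k_0) = 0x7648D6
s_2 = Round(s_1, k_1) = 0x32B502
s_3 = Round(s_2, k_2) = 0x554EBB
s_4 = Round(s_3, k_3) = 0x9B7987
s_5 = Round(s_4, k_4) = 0x144492
s_6 = Round(s_5, k_5) = 0xE9BC51
s_7 = Round(s_6, k_6) = 0x5A62DB
s_8 = Round(s_7, k_7) = 0x21DDB6

0x21DDB6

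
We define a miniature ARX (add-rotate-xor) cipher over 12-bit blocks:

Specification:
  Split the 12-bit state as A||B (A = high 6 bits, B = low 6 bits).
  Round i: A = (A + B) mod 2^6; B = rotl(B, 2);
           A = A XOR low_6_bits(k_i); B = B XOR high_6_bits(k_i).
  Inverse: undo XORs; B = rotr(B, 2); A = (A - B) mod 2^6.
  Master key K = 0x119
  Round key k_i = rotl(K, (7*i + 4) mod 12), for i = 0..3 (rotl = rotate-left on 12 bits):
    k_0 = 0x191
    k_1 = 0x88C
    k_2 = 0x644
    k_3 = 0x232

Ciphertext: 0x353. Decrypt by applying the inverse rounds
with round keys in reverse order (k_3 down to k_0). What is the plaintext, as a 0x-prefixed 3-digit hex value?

s_0 = ciphertext = 0x353
s_1 = InvRound(s_0, k_3) = 0x276
s_2 = InvRound(s_1, k_2) = 0x4BB
s_3 = InvRound(s_2, k_1) = 0x216
s_4 = InvRound(s_3, k_0) = 0x544

0x544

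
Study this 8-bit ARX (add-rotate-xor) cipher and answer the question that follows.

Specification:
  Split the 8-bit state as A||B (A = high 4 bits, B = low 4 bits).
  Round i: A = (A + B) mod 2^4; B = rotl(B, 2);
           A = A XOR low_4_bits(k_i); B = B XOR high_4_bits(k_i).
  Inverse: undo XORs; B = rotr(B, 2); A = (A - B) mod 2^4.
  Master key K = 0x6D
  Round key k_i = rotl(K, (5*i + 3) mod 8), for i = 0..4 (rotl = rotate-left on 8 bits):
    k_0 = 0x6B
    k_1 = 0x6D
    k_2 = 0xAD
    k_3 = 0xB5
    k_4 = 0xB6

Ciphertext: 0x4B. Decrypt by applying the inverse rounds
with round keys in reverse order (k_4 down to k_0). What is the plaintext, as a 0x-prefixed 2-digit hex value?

s_0 = ciphertext = 0x4B
s_1 = InvRound(s_0, k_4) = 0x20
s_2 = InvRound(s_1, k_3) = 0x9E
s_3 = InvRound(s_2, k_2) = 0x31
s_4 = InvRound(s_3, k_1) = 0x1D
s_5 = InvRound(s_4, k_0) = 0xCE

0xCE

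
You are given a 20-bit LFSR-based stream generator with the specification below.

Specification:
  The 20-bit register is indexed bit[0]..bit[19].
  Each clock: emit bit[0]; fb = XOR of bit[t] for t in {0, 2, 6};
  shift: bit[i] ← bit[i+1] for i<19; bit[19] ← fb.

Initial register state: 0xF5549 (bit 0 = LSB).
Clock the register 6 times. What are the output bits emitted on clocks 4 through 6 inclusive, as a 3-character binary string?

100

reg_0 = 0xF5549
clock 1: out=1, reg = 0x7AAA4
clock 2: out=0, reg = 0xBD552
clock 3: out=0, reg = 0xDEAA9
clock 4: out=1, reg = 0xEF554
clock 5: out=0, reg = 0x77AAA
clock 6: out=0, reg = 0x3BD55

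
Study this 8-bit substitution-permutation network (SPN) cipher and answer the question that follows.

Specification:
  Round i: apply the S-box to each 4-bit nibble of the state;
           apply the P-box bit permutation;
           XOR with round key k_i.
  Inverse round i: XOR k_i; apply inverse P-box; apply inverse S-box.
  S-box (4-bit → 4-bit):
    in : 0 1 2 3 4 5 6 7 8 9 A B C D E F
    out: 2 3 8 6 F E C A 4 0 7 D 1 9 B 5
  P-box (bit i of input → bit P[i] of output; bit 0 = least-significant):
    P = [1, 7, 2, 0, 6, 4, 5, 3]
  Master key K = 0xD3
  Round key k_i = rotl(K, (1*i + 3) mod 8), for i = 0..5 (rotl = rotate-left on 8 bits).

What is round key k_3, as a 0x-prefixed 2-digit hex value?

K = 0xD3
k_0 = rotl(K, (1*0+3) mod 8) = rotl(K, 3) = 0x9E
k_1 = rotl(K, (1*1+3) mod 8) = rotl(K, 4) = 0x3D
k_2 = rotl(K, (1*2+3) mod 8) = rotl(K, 5) = 0x7A
k_3 = rotl(K, (1*3+3) mod 8) = rotl(K, 6) = 0xF4

0xF4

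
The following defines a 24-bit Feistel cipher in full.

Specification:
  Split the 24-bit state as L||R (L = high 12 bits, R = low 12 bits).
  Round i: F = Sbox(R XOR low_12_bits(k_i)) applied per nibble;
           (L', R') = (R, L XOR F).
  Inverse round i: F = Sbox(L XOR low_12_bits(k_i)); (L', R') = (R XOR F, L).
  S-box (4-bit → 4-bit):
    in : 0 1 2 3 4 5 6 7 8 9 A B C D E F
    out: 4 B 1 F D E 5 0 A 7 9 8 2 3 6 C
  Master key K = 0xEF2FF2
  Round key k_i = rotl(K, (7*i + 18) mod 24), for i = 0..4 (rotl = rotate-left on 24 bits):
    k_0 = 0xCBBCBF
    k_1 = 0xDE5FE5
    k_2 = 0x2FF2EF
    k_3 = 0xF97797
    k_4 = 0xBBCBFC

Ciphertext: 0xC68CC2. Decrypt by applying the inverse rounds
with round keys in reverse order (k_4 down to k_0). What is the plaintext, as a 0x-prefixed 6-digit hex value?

s_0 = ciphertext = 0xC68CC2
s_1 = InvRound(s_0, k_4) = 0xCBFC68
s_2 = InvRound(s_1, k_3) = 0x472CBF
s_3 = InvRound(s_2, k_2) = 0x9CC472
s_4 = InvRound(s_3, k_1) = 0x1659CC
s_5 = InvRound(s_4, k_0) = 0xAF5165

0xAF5165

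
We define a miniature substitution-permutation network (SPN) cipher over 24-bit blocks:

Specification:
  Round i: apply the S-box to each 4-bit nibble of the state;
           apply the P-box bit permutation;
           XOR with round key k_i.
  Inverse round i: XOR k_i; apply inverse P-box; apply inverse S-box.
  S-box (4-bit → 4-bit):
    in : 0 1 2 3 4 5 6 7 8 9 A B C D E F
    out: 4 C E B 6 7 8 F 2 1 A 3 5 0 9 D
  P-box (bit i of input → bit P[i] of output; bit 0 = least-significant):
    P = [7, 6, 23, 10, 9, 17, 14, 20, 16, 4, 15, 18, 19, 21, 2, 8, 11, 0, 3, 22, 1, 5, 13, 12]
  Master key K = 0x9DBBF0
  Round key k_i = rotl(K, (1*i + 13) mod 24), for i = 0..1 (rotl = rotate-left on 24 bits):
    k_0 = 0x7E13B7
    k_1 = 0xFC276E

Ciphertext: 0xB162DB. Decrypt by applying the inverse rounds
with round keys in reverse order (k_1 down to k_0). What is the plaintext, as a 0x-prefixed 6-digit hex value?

0x42821C

s_0 = ciphertext = 0xB162DB
s_1 = InvRound(s_0, k_1) = 0x8AF30E
s_2 = InvRound(s_1, k_0) = 0x42821C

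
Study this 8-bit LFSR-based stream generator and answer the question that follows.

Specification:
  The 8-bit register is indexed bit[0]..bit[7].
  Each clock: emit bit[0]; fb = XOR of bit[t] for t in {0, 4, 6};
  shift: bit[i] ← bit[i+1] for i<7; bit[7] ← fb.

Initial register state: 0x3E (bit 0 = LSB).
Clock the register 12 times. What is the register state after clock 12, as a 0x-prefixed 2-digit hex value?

0xF8

reg_0 = 0x3E
clock 1: out=0, reg = 0x9F
clock 2: out=1, reg = 0x4F
clock 3: out=1, reg = 0x27
clock 4: out=1, reg = 0x93
clock 5: out=1, reg = 0x49
clock 6: out=1, reg = 0x24
clock 7: out=0, reg = 0x12
clock 8: out=0, reg = 0x89
clock 9: out=1, reg = 0xC4
clock 10: out=0, reg = 0xE2
clock 11: out=0, reg = 0xF1
clock 12: out=1, reg = 0xF8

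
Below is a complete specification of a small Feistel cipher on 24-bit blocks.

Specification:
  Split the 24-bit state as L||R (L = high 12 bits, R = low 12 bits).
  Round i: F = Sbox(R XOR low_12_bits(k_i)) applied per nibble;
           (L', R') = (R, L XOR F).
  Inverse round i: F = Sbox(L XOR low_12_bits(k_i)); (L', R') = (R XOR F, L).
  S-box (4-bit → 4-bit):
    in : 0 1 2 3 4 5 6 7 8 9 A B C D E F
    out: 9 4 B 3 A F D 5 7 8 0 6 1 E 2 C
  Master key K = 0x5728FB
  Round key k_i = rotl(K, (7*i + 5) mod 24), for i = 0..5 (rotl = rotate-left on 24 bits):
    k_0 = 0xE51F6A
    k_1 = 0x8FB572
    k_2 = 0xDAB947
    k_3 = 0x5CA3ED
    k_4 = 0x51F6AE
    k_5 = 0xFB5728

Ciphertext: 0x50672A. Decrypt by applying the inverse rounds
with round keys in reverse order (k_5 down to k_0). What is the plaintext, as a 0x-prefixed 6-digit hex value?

0x4AA42E

s_0 = ciphertext = 0x50672A
s_1 = InvRound(s_0, k_5) = 0xC98506
s_2 = InvRound(s_1, k_4) = 0x53BC98
s_3 = InvRound(s_2, k_3) = 0x17553B
s_4 = InvRound(s_3, k_2) = 0x200175
s_5 = InvRound(s_4, k_1) = 0x42E200
s_6 = InvRound(s_5, k_0) = 0x4AA42E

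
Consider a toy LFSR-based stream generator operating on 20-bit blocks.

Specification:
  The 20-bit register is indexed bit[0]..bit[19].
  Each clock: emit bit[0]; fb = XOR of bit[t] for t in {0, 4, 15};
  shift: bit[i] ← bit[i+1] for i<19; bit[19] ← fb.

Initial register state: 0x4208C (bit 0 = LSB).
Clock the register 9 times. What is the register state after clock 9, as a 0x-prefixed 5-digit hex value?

0x86210

reg_0 = 0x4208C
clock 1: out=0, reg = 0x21046
clock 2: out=0, reg = 0x10823
clock 3: out=1, reg = 0x88411
clock 4: out=1, reg = 0xC4208
clock 5: out=0, reg = 0x62104
clock 6: out=0, reg = 0x31082
clock 7: out=0, reg = 0x18841
clock 8: out=1, reg = 0x0C420
clock 9: out=0, reg = 0x86210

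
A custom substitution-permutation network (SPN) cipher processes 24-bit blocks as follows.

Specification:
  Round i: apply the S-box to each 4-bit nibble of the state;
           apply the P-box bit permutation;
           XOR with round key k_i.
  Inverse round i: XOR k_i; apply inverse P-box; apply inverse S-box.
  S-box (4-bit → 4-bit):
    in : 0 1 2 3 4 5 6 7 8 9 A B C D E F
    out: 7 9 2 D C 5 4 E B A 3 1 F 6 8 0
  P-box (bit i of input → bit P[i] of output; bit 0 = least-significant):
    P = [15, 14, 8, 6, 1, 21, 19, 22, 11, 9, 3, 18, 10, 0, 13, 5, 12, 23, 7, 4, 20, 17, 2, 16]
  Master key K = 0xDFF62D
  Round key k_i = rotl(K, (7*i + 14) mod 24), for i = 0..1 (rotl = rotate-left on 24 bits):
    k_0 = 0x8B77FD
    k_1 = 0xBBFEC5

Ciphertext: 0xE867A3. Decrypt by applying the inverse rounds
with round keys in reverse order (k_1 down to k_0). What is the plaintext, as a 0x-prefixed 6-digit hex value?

0x651511

s_0 = ciphertext = 0xE867A3
s_1 = InvRound(s_0, k_1) = 0xCBEB13
s_2 = InvRound(s_1, k_0) = 0x651511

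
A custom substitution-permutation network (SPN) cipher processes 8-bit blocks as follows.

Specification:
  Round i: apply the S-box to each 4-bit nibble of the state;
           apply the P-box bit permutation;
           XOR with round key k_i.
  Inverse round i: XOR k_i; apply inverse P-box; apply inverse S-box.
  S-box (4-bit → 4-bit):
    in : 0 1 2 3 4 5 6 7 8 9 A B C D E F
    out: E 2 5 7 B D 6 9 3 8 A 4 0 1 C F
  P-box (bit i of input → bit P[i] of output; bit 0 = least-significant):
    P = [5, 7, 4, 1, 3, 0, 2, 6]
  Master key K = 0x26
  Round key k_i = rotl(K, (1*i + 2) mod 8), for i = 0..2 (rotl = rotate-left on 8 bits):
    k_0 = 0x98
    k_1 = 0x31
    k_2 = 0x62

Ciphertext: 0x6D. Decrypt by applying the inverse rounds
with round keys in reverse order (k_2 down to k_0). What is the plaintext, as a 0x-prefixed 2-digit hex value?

0xEC

s_0 = ciphertext = 0x6D
s_1 = InvRound(s_0, k_2) = 0x39
s_2 = InvRound(s_1, k_1) = 0xDC
s_3 = InvRound(s_2, k_0) = 0xEC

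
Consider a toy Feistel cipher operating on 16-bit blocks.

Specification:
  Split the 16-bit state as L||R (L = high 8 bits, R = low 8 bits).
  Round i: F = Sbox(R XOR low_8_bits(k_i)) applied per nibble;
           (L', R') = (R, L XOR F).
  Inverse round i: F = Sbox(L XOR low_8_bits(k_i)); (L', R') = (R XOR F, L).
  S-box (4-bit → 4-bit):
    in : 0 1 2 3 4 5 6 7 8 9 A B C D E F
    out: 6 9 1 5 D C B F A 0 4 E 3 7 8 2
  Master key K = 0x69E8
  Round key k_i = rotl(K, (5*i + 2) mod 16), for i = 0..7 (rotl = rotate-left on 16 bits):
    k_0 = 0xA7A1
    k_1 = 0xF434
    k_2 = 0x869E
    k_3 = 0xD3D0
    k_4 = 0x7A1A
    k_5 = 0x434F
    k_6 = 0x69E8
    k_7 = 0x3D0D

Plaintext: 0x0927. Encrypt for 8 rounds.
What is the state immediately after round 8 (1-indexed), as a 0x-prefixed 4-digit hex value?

0x7F18

s_0 = plaintext = 0x0927
s_1 = Round(s_0, k_0) = 0x27A2
s_2 = Round(s_1, k_1) = 0xA22C
s_3 = Round(s_2, k_2) = 0x2C43
s_4 = Round(s_3, k_3) = 0x4329
s_5 = Round(s_4, k_4) = 0x2916
s_6 = Round(s_5, k_5) = 0x16E9
s_7 = Round(s_6, k_6) = 0xE97F
s_8 = Round(s_7, k_7) = 0x7F18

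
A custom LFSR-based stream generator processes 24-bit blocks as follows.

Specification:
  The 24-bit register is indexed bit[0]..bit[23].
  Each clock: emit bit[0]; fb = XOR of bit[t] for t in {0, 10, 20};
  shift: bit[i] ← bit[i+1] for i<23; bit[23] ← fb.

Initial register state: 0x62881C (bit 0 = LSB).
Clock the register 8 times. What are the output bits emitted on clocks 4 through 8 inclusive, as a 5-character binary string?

11000

reg_0 = 0x62881C
clock 1: out=0, reg = 0x31440E
clock 2: out=0, reg = 0x18A207
clock 3: out=1, reg = 0x0C5103
clock 4: out=1, reg = 0x862881
clock 5: out=1, reg = 0xC31440
clock 6: out=0, reg = 0xE18A20
clock 7: out=0, reg = 0x70C510
clock 8: out=0, reg = 0x386288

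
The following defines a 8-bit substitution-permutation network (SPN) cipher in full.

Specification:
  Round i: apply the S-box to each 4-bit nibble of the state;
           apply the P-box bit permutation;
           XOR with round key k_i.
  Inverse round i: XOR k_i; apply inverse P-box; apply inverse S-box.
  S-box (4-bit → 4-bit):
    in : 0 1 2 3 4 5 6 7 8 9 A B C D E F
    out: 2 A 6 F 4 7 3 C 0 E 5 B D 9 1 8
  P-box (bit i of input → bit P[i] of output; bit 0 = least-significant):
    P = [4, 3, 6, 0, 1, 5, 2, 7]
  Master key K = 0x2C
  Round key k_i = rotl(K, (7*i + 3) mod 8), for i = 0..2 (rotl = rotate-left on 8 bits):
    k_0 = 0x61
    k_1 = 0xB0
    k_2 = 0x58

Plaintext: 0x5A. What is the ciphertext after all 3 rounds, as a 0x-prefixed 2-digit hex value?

0x77

s_0 = plaintext = 0x5A
s_1 = Round(s_0, k_0) = 0x17
s_2 = Round(s_1, k_1) = 0x51
s_3 = Round(s_2, k_2) = 0x77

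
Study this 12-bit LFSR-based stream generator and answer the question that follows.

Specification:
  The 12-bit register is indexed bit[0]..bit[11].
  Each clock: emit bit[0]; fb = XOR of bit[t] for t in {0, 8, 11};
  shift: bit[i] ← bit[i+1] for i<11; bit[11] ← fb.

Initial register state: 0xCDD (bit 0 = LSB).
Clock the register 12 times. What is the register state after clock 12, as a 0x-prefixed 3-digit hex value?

0x2B0

reg_0 = 0xCDD
clock 1: out=1, reg = 0x66E
clock 2: out=0, reg = 0x337
clock 3: out=1, reg = 0x19B
clock 4: out=1, reg = 0x0CD
clock 5: out=1, reg = 0x866
clock 6: out=0, reg = 0xC33
clock 7: out=1, reg = 0x619
clock 8: out=1, reg = 0xB0C
clock 9: out=0, reg = 0x586
clock 10: out=0, reg = 0xAC3
clock 11: out=1, reg = 0x561
clock 12: out=1, reg = 0x2B0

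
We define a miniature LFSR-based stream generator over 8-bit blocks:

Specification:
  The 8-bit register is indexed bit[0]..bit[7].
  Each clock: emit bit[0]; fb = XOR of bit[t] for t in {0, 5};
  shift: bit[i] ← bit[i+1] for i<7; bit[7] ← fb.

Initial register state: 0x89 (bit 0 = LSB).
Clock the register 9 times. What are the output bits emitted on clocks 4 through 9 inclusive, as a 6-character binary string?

100011

reg_0 = 0x89
clock 1: out=1, reg = 0xC4
clock 2: out=0, reg = 0x62
clock 3: out=0, reg = 0xB1
clock 4: out=1, reg = 0x58
clock 5: out=0, reg = 0x2C
clock 6: out=0, reg = 0x96
clock 7: out=0, reg = 0x4B
clock 8: out=1, reg = 0xA5
clock 9: out=1, reg = 0x52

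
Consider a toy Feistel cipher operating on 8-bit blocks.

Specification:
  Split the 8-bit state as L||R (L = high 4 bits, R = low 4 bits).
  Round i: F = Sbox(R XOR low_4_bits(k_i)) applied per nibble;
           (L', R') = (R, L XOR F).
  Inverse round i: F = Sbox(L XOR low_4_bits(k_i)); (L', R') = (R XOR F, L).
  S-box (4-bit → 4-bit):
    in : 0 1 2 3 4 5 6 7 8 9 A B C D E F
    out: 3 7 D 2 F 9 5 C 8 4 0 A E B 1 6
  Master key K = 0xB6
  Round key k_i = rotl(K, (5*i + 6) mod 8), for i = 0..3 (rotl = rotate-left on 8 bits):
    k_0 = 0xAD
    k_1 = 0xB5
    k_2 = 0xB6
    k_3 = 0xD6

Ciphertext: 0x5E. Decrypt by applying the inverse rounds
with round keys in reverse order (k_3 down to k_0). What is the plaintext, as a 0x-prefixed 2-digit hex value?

0x8F

s_0 = ciphertext = 0x5E
s_1 = InvRound(s_0, k_3) = 0xC5
s_2 = InvRound(s_1, k_2) = 0x5C
s_3 = InvRound(s_2, k_1) = 0xF5
s_4 = InvRound(s_3, k_0) = 0x8F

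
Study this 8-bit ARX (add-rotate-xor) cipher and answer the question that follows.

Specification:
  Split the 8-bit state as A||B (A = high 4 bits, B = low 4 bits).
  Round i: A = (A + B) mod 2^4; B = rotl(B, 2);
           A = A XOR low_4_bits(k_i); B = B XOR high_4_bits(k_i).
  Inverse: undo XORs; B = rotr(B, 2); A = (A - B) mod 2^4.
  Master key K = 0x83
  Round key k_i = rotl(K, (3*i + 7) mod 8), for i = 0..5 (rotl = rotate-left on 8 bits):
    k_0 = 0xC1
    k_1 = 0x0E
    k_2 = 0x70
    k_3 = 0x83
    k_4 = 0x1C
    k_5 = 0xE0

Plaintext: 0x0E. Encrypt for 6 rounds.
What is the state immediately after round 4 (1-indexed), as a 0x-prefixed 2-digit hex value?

0x68

s_0 = plaintext = 0x0E
s_1 = Round(s_0, k_0) = 0xF7
s_2 = Round(s_1, k_1) = 0x8D
s_3 = Round(s_2, k_2) = 0x50
s_4 = Round(s_3, k_3) = 0x68
s_5 = Round(s_4, k_4) = 0x23
s_6 = Round(s_5, k_5) = 0x52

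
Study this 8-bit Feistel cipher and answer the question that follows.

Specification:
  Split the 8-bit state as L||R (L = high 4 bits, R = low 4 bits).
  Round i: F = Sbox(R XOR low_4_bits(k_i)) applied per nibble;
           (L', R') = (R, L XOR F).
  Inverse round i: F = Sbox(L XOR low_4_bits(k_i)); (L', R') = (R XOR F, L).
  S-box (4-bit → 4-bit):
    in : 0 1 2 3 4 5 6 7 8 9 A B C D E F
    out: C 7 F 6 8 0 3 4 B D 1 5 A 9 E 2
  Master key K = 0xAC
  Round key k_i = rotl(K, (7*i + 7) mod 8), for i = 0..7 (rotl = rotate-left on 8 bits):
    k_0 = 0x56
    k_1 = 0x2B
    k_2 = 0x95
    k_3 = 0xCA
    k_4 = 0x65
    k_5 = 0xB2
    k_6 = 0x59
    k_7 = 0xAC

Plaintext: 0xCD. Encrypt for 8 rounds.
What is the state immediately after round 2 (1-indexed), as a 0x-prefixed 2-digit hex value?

0x92

s_0 = plaintext = 0xCD
s_1 = Round(s_0, k_0) = 0xD9
s_2 = Round(s_1, k_1) = 0x92
s_3 = Round(s_2, k_2) = 0x2D
s_4 = Round(s_3, k_3) = 0xD6
s_5 = Round(s_4, k_4) = 0x6B
s_6 = Round(s_5, k_5) = 0xBB
s_7 = Round(s_6, k_6) = 0xB4
s_8 = Round(s_7, k_7) = 0x40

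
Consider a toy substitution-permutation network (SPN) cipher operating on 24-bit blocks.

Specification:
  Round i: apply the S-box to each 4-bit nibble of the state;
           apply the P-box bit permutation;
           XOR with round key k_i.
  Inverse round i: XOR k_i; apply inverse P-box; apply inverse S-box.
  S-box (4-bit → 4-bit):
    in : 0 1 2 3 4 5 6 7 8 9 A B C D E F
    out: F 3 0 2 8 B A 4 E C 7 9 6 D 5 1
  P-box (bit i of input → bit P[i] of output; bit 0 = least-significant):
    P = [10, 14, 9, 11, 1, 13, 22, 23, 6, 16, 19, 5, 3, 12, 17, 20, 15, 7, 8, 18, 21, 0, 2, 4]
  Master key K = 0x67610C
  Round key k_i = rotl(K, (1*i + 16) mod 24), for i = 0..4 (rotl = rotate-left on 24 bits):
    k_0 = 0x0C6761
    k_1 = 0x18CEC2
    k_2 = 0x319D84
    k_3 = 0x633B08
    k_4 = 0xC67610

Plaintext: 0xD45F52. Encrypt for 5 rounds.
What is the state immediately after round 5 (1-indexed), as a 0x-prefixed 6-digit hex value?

s_0 = plaintext = 0xD45F52
s_1 = Round(s_0, k_0) = 0xB8573F
s_2 = Round(s_1, k_1) = 0x24FB5A
s_3 = Round(s_2, k_2) = 0xB5FBEE
s_4 = Round(s_3, k_3) = 0x07BDF2
s_5 = Round(s_4, k_4) = 0xFE776F

0xFE776F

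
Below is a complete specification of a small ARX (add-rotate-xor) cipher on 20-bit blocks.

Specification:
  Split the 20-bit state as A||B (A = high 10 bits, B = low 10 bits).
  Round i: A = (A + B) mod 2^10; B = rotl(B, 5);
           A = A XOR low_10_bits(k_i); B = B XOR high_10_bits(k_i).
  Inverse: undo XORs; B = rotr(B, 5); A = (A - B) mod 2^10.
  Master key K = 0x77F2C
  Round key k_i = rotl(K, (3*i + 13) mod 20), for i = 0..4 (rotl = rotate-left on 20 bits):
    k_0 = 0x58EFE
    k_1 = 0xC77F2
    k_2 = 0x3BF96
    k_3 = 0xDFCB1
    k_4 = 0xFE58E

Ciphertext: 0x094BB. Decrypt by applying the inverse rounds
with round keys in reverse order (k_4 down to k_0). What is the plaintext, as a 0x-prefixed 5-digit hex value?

s_0 = ciphertext = 0x094BB
s_1 = InvRound(s_0, k_4) = 0x5445A
s_2 = InvRound(s_1, k_3) = 0x49CB9
s_3 = InvRound(s_2, k_2) = 0xFBEC2
s_4 = InvRound(s_3, k_1) = 0x0BFEE
s_5 = InvRound(s_4, k_0) = 0x475B4

0x475B4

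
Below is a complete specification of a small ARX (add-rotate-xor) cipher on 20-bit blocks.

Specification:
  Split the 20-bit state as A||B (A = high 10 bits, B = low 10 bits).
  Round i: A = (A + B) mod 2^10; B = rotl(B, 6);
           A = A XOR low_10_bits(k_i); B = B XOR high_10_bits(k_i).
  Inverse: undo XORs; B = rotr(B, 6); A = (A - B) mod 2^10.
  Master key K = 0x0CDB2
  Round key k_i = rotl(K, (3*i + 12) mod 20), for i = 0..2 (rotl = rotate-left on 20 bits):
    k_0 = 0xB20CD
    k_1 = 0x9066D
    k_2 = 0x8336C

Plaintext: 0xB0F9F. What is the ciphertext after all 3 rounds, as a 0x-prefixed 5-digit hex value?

s_0 = plaintext = 0xB0F9F
s_1 = Round(s_0, k_0) = 0xABD31
s_2 = Round(s_1, k_1) = 0x63612
s_3 = Round(s_2, k_2) = 0x3CEAD

0x3CEAD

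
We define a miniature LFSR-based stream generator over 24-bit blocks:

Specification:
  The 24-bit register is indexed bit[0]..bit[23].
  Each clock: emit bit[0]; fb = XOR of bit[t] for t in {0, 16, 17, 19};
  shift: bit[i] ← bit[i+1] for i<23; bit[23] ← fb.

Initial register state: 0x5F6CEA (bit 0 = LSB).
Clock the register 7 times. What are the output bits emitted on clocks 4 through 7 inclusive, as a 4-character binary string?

1011

reg_0 = 0x5F6CEA
clock 1: out=0, reg = 0xAFB675
clock 2: out=1, reg = 0x57DB3A
clock 3: out=0, reg = 0x2BED9D
clock 4: out=1, reg = 0x15F6CE
clock 5: out=0, reg = 0x8AFB67
clock 6: out=1, reg = 0xC57DB3
clock 7: out=1, reg = 0x62BED9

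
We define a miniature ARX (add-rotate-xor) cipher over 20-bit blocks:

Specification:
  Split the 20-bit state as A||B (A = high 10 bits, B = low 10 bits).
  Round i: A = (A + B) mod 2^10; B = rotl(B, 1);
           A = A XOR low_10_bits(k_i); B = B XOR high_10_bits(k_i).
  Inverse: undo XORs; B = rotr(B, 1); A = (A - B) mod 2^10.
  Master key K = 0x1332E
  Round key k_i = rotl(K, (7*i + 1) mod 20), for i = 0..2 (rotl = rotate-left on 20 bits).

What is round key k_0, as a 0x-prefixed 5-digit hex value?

K = 0x1332E
k_0 = rotl(K, (7*0+1) mod 20) = rotl(K, 1) = 0x2665C

0x2665C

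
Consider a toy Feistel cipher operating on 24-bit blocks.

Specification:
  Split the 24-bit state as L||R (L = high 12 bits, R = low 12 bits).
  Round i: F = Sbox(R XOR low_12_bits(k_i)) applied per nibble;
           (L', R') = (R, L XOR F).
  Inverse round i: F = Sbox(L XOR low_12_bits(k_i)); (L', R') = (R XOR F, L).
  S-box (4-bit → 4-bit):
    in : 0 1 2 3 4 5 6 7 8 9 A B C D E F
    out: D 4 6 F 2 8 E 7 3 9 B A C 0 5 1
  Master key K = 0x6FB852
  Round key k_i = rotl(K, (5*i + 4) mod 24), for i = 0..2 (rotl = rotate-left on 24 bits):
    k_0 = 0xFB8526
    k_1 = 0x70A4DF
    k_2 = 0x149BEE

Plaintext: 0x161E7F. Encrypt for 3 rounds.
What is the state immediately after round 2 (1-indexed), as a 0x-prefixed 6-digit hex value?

0xBE8F88

s_0 = plaintext = 0x161E7F
s_1 = Round(s_0, k_0) = 0xE7FBE8
s_2 = Round(s_1, k_1) = 0xBE8F88
s_3 = Round(s_2, k_2) = 0xF88906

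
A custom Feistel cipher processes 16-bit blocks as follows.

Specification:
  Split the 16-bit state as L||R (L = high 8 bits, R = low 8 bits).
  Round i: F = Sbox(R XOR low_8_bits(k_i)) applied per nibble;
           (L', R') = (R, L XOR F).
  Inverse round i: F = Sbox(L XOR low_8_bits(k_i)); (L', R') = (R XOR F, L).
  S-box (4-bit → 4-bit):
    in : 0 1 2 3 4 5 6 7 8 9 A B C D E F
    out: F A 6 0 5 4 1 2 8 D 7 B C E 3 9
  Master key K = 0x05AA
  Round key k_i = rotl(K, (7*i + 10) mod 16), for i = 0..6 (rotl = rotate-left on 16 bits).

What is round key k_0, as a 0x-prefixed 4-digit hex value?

0xA816

K = 0x05AA
k_0 = rotl(K, (7*0+10) mod 16) = rotl(K, 10) = 0xA816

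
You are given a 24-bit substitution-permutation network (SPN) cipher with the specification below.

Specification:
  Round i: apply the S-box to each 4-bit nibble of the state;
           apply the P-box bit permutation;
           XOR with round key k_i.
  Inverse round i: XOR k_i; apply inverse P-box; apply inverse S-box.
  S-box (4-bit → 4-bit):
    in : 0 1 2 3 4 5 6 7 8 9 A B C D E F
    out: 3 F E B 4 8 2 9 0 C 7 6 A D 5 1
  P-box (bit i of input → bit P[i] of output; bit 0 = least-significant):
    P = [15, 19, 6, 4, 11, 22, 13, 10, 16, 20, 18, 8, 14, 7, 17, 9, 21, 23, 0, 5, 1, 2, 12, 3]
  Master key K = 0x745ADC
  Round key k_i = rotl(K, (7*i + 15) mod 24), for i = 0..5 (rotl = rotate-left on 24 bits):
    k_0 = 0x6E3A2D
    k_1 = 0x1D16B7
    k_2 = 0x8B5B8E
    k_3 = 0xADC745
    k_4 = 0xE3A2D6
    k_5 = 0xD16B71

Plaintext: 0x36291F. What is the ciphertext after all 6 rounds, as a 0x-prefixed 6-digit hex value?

s_0 = plaintext = 0x36291F
s_1 = Round(s_0, k_0) = 0xA895A3
s_2 = Round(s_1, k_1) = 0x57ADA1
s_3 = Round(s_2, k_2) = 0xE4B276
s_4 = Round(s_3, k_3) = 0xB3DAC6
s_5 = Round(s_4, k_4) = 0x1CF4F2
s_6 = Round(s_5, k_5) = 0x5D330F

0x5D330F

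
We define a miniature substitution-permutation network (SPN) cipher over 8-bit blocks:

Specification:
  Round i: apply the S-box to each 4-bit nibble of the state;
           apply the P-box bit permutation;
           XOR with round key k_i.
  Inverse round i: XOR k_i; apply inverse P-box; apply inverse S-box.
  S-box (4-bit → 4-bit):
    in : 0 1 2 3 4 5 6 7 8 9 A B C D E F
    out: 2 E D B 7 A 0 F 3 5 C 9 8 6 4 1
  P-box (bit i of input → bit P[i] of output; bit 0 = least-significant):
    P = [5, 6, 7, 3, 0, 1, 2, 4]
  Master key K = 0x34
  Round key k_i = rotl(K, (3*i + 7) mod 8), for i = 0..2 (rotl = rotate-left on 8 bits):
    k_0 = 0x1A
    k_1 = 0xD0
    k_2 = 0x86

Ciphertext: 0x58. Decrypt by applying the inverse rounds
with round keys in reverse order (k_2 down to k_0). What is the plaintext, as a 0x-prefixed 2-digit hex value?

0x44

s_0 = ciphertext = 0x58
s_1 = InvRound(s_0, k_2) = 0x11
s_2 = InvRound(s_1, k_1) = 0xFD
s_3 = InvRound(s_2, k_0) = 0x44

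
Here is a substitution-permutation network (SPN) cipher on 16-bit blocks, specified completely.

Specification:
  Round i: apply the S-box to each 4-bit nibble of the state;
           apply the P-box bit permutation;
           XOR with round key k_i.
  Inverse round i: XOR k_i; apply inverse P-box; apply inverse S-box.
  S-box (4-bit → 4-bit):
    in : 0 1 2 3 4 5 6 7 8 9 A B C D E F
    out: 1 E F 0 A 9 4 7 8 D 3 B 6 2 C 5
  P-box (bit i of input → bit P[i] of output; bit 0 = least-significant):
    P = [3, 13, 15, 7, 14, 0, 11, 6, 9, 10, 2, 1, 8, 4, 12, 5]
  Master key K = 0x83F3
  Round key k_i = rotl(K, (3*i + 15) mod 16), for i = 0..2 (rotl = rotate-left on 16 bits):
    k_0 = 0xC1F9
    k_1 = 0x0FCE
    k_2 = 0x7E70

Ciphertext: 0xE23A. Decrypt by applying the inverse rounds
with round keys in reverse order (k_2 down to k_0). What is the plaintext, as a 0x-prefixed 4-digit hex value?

0xF63E

s_0 = ciphertext = 0xE23A
s_1 = InvRound(s_0, k_2) = 0x64EF
s_2 = InvRound(s_1, k_1) = 0x507D
s_3 = InvRound(s_2, k_0) = 0xF63E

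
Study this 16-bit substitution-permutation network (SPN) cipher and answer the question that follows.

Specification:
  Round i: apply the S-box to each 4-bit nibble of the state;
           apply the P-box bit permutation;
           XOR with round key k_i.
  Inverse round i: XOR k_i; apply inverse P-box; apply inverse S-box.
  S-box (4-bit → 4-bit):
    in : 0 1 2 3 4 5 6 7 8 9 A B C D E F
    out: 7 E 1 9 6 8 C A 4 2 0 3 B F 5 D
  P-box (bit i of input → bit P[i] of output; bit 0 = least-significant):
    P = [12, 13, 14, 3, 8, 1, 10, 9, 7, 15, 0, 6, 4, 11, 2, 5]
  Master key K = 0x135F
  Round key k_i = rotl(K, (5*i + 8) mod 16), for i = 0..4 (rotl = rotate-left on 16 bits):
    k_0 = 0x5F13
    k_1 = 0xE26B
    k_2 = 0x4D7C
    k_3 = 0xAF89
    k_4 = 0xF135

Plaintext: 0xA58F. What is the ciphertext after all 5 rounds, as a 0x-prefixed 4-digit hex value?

0xF17D

s_0 = plaintext = 0xA58F
s_1 = Round(s_0, k_0) = 0x0B5B
s_2 = Round(s_1, k_1) = 0x58FF
s_3 = Round(s_2, k_2) = 0x1A55
s_4 = Round(s_3, k_3) = 0xA5A5
s_5 = Round(s_4, k_4) = 0xF17D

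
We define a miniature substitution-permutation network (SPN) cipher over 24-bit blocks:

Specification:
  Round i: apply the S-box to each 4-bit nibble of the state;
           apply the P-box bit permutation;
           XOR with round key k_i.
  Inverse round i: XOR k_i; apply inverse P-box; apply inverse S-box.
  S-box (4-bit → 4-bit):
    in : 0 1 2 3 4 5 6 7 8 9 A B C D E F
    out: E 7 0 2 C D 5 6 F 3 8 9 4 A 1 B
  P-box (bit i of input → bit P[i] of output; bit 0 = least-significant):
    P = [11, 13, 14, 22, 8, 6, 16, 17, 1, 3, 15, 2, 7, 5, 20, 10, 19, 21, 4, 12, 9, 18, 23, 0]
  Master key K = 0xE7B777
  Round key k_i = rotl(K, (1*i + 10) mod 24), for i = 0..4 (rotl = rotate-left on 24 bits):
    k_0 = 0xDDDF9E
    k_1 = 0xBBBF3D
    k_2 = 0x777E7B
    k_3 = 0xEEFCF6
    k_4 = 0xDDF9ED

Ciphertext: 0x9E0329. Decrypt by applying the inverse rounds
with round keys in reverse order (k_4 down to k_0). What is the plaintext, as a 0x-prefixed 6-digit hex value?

0xE1FC95

s_0 = ciphertext = 0x9E0329
s_1 = InvRound(s_0, k_4) = 0xEAE408
s_2 = InvRound(s_1, k_3) = 0x349F3E
s_3 = InvRound(s_2, k_2) = 0xA22480
s_4 = InvRound(s_3, k_1) = 0xB5106E
s_5 = InvRound(s_4, k_0) = 0xE1FC95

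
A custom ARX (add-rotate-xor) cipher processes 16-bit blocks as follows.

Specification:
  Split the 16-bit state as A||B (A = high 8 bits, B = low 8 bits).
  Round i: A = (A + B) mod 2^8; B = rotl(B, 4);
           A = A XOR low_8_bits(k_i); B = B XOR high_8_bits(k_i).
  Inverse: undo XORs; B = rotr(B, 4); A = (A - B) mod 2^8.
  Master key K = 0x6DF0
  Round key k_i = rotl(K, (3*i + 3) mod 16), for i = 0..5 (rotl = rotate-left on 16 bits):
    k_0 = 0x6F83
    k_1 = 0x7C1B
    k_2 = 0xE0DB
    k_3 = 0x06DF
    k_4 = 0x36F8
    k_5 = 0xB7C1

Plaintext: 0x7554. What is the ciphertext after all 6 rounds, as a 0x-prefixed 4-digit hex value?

0xC402

s_0 = plaintext = 0x7554
s_1 = Round(s_0, k_0) = 0x4A2A
s_2 = Round(s_1, k_1) = 0x6FDE
s_3 = Round(s_2, k_2) = 0x960D
s_4 = Round(s_3, k_3) = 0x7CD6
s_5 = Round(s_4, k_4) = 0xAA5B
s_6 = Round(s_5, k_5) = 0xC402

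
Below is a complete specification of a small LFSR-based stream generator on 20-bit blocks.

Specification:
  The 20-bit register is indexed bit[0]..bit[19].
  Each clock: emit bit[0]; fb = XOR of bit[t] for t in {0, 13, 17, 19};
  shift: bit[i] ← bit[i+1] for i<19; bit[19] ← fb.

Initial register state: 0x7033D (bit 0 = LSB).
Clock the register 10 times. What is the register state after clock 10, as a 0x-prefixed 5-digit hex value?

0xDC9C0

reg_0 = 0x7033D
clock 1: out=1, reg = 0x3819E
clock 2: out=0, reg = 0x9C0CF
clock 3: out=1, reg = 0x4E067
clock 4: out=1, reg = 0x27033
clock 5: out=1, reg = 0x93819
clock 6: out=1, reg = 0xC9C0C
clock 7: out=0, reg = 0xE4E06
clock 8: out=0, reg = 0x72703
clock 9: out=1, reg = 0xB9381
clock 10: out=1, reg = 0xDC9C0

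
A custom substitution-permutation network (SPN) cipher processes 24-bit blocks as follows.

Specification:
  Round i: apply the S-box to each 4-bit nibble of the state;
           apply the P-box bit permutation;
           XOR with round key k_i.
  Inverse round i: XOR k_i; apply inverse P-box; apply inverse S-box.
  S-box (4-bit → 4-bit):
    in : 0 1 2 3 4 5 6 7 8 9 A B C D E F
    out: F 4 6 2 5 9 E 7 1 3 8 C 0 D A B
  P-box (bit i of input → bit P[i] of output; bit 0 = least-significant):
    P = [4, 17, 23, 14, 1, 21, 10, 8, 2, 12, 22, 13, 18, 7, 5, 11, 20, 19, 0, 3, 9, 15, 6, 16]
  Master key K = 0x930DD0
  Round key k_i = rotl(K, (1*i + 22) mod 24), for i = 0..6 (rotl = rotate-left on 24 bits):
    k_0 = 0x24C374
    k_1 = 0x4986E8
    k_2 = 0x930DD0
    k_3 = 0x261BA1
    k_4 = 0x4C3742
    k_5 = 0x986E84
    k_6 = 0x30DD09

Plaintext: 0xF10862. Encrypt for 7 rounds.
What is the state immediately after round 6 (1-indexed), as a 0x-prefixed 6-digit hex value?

0x91CE9A

s_0 = plaintext = 0xF10862
s_1 = Round(s_0, k_0) = 0x834CD1
s_2 = Round(s_1, k_1) = 0xC581CA
s_3 = Round(s_2, k_2) = 0xC74DD8
s_4 = Round(s_3, k_3) = 0x7A3E96
s_5 = Round(s_4, k_4) = 0xEEC588
s_6 = Round(s_5, k_5) = 0x91CE9A
s_7 = Round(s_6, k_6) = 0x102F0A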